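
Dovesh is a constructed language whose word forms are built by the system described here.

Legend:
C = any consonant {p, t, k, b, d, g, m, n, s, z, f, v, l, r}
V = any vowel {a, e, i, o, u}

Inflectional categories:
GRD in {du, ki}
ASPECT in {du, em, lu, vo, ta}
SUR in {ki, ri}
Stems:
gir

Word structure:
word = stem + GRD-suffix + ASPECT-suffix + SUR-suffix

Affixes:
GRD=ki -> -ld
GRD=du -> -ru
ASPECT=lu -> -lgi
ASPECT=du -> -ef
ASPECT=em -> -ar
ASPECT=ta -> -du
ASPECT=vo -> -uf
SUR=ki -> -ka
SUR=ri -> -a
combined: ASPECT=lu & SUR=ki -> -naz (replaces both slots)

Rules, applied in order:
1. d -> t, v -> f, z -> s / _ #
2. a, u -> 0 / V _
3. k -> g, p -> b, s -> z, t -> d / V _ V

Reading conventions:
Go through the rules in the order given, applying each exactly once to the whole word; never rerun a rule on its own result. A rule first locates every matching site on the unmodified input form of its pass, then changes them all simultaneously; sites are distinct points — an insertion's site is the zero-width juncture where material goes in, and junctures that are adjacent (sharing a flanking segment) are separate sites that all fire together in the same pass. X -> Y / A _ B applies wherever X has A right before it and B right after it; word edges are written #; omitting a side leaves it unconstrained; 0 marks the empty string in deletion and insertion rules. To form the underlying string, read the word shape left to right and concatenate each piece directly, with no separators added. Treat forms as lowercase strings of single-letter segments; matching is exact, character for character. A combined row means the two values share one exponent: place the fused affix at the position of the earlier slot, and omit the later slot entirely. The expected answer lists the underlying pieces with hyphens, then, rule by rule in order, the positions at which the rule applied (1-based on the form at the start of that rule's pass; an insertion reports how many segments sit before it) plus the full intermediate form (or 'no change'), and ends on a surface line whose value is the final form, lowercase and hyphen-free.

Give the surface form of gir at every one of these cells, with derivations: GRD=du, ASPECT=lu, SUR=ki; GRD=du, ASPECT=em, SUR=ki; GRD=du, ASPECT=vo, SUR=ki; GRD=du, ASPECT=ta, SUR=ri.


cell GRD=du, ASPECT=lu, SUR=ki:
underlying: gir-ru-naz
1. d -> t, v -> f, z -> s / _ #: fires at position(s) 8: girrunas
2. a, u -> 0 / V _: no change
3. k -> g, p -> b, s -> z, t -> d / V _ V: no change
surface: girrunas

cell GRD=du, ASPECT=em, SUR=ki:
underlying: gir-ru-ar-ka
1. d -> t, v -> f, z -> s / _ #: no change
2. a, u -> 0 / V _: fires at position(s) 6: girrurka
3. k -> g, p -> b, s -> z, t -> d / V _ V: no change
surface: girrurka

cell GRD=du, ASPECT=vo, SUR=ki:
underlying: gir-ru-uf-ka
1. d -> t, v -> f, z -> s / _ #: no change
2. a, u -> 0 / V _: fires at position(s) 6: girrufka
3. k -> g, p -> b, s -> z, t -> d / V _ V: no change
surface: girrufka

cell GRD=du, ASPECT=ta, SUR=ri:
underlying: gir-ru-du-a
1. d -> t, v -> f, z -> s / _ #: no change
2. a, u -> 0 / V _: fires at position(s) 8: girrudu
3. k -> g, p -> b, s -> z, t -> d / V _ V: no change
surface: girrudu


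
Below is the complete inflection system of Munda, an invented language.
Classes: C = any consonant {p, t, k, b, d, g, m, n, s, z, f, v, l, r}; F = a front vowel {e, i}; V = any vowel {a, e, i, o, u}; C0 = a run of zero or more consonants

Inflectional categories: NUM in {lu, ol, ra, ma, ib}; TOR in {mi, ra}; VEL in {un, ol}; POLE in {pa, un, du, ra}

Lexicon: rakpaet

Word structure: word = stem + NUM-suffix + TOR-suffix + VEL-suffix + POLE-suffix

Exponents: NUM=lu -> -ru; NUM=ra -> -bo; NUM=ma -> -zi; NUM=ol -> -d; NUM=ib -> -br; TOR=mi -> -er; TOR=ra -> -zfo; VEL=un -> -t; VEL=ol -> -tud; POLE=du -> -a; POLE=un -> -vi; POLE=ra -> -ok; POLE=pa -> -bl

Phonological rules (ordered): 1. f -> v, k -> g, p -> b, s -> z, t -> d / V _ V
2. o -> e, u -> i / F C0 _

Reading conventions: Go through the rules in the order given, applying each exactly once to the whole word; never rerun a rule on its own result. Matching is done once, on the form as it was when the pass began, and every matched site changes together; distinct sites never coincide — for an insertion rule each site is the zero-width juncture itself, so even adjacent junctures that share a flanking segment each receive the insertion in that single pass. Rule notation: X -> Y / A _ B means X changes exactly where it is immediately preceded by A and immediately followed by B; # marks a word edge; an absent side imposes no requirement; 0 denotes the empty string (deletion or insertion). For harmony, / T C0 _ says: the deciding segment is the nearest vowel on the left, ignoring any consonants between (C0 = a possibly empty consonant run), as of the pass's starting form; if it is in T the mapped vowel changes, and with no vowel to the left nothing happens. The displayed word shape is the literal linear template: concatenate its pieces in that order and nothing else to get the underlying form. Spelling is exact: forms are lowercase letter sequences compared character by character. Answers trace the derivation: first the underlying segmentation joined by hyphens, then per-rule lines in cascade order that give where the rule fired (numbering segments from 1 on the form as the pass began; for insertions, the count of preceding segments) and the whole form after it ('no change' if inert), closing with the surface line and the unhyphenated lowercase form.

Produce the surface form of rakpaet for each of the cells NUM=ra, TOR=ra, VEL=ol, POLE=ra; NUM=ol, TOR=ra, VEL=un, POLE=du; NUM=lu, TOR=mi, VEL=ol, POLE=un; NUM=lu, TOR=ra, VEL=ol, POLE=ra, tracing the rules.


cell NUM=ra, TOR=ra, VEL=ol, POLE=ra:
underlying: rakpaet-bo-zfo-tud-ok
1. f -> v, k -> g, p -> b, s -> z, t -> d / V _ V: fires at position(s) 13: rakpaetbozfodudok
2. o -> e, u -> i / F C0 _: fires at position(s) 9: rakpaetbezfodudok
surface: rakpaetbezfodudok

cell NUM=ol, TOR=ra, VEL=un, POLE=du:
underlying: rakpaet-d-zfo-t-a
1. f -> v, k -> g, p -> b, s -> z, t -> d / V _ V: fires at position(s) 12: rakpaetdzfoda
2. o -> e, u -> i / F C0 _: fires at position(s) 11: rakpaetdzfeda
surface: rakpaetdzfeda

cell NUM=lu, TOR=mi, VEL=ol, POLE=un:
underlying: rakpaet-ru-er-tud-vi
1. f -> v, k -> g, p -> b, s -> z, t -> d / V _ V: no change
2. o -> e, u -> i / F C0 _: fires at position(s) 9, 13: rakpaetriertidvi
surface: rakpaetriertidvi

cell NUM=lu, TOR=ra, VEL=ol, POLE=ra:
underlying: rakpaet-ru-zfo-tud-ok
1. f -> v, k -> g, p -> b, s -> z, t -> d / V _ V: fires at position(s) 13: rakpaetruzfodudok
2. o -> e, u -> i / F C0 _: fires at position(s) 9: rakpaetrizfodudok
surface: rakpaetrizfodudok


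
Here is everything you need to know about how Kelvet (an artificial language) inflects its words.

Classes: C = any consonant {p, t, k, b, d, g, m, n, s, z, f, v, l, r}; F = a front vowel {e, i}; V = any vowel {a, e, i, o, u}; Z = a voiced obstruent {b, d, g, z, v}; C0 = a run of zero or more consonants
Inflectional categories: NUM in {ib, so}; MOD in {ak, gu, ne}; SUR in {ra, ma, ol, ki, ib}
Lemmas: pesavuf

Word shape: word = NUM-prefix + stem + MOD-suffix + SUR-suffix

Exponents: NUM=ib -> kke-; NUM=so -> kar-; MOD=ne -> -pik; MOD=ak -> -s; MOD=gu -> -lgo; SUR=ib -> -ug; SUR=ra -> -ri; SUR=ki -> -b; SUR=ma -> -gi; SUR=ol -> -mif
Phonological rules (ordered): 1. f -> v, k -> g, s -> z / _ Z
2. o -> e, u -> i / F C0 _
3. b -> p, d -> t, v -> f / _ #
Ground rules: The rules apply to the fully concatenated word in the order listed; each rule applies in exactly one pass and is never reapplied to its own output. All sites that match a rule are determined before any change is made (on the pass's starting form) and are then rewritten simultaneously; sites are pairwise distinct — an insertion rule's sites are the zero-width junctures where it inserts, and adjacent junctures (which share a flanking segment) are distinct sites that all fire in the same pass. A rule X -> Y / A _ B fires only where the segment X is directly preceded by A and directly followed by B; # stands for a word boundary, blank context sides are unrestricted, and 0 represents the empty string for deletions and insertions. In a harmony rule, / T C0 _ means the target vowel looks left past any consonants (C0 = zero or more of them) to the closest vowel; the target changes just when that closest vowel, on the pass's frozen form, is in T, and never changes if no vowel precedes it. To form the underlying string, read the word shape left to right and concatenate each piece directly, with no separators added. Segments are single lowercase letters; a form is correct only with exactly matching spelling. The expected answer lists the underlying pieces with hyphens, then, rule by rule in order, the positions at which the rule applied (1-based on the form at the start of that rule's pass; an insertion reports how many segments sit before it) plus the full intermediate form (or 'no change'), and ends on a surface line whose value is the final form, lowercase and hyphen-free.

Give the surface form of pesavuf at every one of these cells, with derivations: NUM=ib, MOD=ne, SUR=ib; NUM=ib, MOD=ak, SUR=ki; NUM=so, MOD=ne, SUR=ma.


cell NUM=ib, MOD=ne, SUR=ib:
underlying: kke-pesavuf-pik-ug
1. f -> v, k -> g, s -> z / _ Z: no change
2. o -> e, u -> i / F C0 _: fires at position(s) 14: kkepesavufpikig
3. b -> p, d -> t, v -> f / _ #: no change
surface: kkepesavufpikig

cell NUM=ib, MOD=ak, SUR=ki:
underlying: kke-pesavuf-s-b
1. f -> v, k -> g, s -> z / _ Z: fires at position(s) 11: kkepesavufzb
2. o -> e, u -> i / F C0 _: no change
3. b -> p, d -> t, v -> f / _ #: fires at position(s) 12: kkepesavufzp
surface: kkepesavufzp

cell NUM=so, MOD=ne, SUR=ma:
underlying: kar-pesavuf-pik-gi
1. f -> v, k -> g, s -> z / _ Z: fires at position(s) 13: karpesavufpiggi
2. o -> e, u -> i / F C0 _: no change
3. b -> p, d -> t, v -> f / _ #: no change
surface: karpesavufpiggi


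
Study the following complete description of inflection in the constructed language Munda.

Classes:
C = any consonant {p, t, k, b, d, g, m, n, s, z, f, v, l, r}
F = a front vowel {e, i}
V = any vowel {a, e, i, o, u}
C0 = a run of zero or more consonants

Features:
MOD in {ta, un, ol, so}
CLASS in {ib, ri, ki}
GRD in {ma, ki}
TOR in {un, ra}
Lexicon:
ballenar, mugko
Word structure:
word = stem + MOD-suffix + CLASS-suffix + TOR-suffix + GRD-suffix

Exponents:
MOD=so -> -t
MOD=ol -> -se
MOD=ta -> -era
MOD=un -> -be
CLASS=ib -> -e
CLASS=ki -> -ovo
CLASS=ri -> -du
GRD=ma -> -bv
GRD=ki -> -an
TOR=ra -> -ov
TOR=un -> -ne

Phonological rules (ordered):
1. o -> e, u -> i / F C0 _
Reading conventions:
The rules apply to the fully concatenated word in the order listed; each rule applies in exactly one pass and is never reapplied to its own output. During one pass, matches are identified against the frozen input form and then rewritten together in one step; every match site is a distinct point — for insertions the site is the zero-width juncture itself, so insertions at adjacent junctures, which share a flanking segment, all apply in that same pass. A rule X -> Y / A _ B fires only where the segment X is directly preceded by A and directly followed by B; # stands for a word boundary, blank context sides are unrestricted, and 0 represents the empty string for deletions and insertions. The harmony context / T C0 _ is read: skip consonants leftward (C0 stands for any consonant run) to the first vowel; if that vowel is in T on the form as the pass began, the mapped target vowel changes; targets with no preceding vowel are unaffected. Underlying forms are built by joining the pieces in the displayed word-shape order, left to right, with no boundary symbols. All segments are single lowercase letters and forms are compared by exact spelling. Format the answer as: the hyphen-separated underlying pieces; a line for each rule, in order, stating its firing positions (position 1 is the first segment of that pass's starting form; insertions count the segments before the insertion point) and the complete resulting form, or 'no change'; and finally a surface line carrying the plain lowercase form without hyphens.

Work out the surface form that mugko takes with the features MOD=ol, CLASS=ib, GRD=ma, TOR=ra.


underlying: mugko-se-e-ov-bv
1. o -> e, u -> i / F C0 _: fires at position(s) 9: mugkoseeevbv
surface: mugkoseeevbv


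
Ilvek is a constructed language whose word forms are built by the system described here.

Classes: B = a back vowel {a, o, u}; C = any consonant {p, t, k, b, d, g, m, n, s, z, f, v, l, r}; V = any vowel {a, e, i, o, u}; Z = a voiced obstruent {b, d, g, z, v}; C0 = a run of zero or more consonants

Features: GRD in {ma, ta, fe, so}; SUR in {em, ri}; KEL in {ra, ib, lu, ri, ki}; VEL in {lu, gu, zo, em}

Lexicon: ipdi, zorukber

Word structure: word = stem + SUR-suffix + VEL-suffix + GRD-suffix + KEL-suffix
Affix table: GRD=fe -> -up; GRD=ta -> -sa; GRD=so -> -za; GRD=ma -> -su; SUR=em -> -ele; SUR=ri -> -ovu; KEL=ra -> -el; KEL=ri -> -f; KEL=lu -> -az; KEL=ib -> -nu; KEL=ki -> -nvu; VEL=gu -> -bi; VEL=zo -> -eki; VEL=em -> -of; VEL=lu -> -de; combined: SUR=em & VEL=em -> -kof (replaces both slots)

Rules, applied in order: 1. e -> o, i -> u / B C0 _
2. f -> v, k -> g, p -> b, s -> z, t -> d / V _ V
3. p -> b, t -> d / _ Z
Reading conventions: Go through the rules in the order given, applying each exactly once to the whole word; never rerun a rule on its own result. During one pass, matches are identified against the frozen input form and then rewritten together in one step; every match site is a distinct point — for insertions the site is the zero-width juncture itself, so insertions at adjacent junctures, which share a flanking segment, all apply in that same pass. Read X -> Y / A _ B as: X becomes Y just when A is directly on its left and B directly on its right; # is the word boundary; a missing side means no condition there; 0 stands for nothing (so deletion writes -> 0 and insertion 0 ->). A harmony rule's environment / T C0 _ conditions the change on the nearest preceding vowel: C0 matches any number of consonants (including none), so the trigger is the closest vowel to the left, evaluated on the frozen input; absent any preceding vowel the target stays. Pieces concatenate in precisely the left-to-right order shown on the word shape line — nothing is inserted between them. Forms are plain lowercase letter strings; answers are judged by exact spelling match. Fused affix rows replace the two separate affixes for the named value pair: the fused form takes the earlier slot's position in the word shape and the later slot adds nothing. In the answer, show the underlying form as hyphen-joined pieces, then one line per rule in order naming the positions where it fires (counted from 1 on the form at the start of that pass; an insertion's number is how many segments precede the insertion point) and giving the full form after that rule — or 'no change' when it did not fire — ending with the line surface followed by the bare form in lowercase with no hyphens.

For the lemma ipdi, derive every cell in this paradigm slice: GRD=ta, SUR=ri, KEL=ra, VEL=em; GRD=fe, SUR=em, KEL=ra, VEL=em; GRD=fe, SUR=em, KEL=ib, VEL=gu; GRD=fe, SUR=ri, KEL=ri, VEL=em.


cell GRD=ta, SUR=ri, KEL=ra, VEL=em:
underlying: ipdi-ovu-of-sa-el
1. e -> o, i -> u / B C0 _: fires at position(s) 12: ipdiovuofsaol
2. f -> v, k -> g, p -> b, s -> z, t -> d / V _ V: no change
3. p -> b, t -> d / _ Z: fires at position(s) 2: ibdiovuofsaol
surface: ibdiovuofsaol

cell GRD=fe, SUR=em, KEL=ra, VEL=em:
underlying: ipdi-kof-up-el
1. e -> o, i -> u / B C0 _: fires at position(s) 10: ipdikofupol
2. f -> v, k -> g, p -> b, s -> z, t -> d / V _ V: fires at position(s) 5, 7, 9: ipdigovubol
3. p -> b, t -> d / _ Z: fires at position(s) 2: ibdigovubol
surface: ibdigovubol

cell GRD=fe, SUR=em, KEL=ib, VEL=gu:
underlying: ipdi-ele-bi-up-nu
1. e -> o, i -> u / B C0 _: no change
2. f -> v, k -> g, p -> b, s -> z, t -> d / V _ V: no change
3. p -> b, t -> d / _ Z: fires at position(s) 2: ibdielebiupnu
surface: ibdielebiupnu

cell GRD=fe, SUR=ri, KEL=ri, VEL=em:
underlying: ipdi-ovu-of-up-f
1. e -> o, i -> u / B C0 _: no change
2. f -> v, k -> g, p -> b, s -> z, t -> d / V _ V: fires at position(s) 9: ipdiovuovupf
3. p -> b, t -> d / _ Z: fires at position(s) 2: ibdiovuovupf
surface: ibdiovuovupf


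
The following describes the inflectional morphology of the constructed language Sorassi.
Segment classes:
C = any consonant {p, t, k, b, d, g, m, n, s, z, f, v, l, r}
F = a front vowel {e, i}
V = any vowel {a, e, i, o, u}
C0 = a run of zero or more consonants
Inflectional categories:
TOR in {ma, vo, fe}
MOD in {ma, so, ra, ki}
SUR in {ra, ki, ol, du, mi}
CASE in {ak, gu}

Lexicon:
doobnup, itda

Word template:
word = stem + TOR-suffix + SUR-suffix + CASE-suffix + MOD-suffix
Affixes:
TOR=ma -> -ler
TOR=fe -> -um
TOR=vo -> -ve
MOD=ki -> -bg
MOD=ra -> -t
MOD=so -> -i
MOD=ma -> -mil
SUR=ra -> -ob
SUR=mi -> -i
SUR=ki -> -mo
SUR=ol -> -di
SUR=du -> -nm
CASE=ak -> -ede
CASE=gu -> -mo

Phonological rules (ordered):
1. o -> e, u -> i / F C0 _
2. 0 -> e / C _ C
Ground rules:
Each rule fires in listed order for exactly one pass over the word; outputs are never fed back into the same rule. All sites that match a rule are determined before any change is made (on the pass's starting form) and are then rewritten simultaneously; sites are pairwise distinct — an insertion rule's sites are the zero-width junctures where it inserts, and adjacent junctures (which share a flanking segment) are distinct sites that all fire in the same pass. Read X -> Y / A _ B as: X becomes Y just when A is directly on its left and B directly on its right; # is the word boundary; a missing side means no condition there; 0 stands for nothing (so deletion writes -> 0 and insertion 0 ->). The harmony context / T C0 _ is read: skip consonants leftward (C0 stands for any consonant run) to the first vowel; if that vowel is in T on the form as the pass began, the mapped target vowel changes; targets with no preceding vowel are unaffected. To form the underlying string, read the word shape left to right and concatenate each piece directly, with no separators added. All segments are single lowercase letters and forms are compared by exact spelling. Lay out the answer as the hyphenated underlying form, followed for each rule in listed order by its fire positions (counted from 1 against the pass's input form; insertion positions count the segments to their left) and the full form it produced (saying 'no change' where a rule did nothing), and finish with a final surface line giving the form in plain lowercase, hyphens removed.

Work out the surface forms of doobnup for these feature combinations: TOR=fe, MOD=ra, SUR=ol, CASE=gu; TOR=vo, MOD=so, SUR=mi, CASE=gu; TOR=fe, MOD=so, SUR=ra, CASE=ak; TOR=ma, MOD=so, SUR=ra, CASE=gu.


cell TOR=fe, MOD=ra, SUR=ol, CASE=gu:
underlying: doobnup-um-di-mo-t
1. o -> e, u -> i / F C0 _: fires at position(s) 13: doobnupumdimet
2. 0 -> e / C _ C: inserts after position(s) 4, 9: doobenupumedimet
surface: doobenupumedimet

cell TOR=vo, MOD=so, SUR=mi, CASE=gu:
underlying: doobnup-ve-i-mo-i
1. o -> e, u -> i / F C0 _: fires at position(s) 12: doobnupveimei
2. 0 -> e / C _ C: inserts after position(s) 4, 7: doobenupeveimei
surface: doobenupeveimei

cell TOR=fe, MOD=so, SUR=ra, CASE=ak:
underlying: doobnup-um-ob-ede-i
1. o -> e, u -> i / F C0 _: no change
2. 0 -> e / C _ C: inserts after position(s) 4: doobenupumobedei
surface: doobenupumobedei

cell TOR=ma, MOD=so, SUR=ra, CASE=gu:
underlying: doobnup-ler-ob-mo-i
1. o -> e, u -> i / F C0 _: fires at position(s) 11: doobnuplerebmoi
2. 0 -> e / C _ C: inserts after position(s) 4, 7, 12: doobenupelerebemoi
surface: doobenupelerebemoi


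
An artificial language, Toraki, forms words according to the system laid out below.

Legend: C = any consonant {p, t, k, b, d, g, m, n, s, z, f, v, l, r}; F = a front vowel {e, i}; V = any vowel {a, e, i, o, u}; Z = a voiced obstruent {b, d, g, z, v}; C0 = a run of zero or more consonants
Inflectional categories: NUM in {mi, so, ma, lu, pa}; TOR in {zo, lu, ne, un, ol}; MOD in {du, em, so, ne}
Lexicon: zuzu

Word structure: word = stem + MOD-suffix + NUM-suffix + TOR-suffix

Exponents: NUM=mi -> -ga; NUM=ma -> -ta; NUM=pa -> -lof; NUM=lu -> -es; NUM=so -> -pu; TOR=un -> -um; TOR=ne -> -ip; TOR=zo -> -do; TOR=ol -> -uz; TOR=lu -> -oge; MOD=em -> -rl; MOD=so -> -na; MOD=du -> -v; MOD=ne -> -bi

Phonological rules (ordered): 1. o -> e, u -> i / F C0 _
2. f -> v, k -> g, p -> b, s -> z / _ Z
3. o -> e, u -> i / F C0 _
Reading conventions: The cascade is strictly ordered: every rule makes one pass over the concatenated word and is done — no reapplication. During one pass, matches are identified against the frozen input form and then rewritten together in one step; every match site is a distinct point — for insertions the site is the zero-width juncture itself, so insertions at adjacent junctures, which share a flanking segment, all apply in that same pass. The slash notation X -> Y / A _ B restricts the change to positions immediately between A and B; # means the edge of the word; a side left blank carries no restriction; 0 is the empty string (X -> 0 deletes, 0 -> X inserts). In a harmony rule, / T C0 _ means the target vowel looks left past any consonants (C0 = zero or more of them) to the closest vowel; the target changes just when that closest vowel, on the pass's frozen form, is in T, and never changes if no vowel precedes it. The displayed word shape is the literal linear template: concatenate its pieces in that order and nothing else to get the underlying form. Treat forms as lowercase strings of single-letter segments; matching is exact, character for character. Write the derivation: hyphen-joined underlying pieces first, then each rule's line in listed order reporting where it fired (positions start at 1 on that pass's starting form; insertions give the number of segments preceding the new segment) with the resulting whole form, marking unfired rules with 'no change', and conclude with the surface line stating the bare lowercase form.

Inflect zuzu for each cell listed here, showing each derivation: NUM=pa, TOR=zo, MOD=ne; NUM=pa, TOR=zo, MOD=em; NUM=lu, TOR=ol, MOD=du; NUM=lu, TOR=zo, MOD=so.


cell NUM=pa, TOR=zo, MOD=ne:
underlying: zuzu-bi-lof-do
1. o -> e, u -> i / F C0 _: fires at position(s) 8: zuzubilefdo
2. f -> v, k -> g, p -> b, s -> z / _ Z: fires at position(s) 9: zuzubilevdo
3. o -> e, u -> i / F C0 _: fires at position(s) 11: zuzubilevde
surface: zuzubilevde

cell NUM=pa, TOR=zo, MOD=em:
underlying: zuzu-rl-lof-do
1. o -> e, u -> i / F C0 _: no change
2. f -> v, k -> g, p -> b, s -> z / _ Z: fires at position(s) 9: zuzurllovdo
3. o -> e, u -> i / F C0 _: no change
surface: zuzurllovdo

cell NUM=lu, TOR=ol, MOD=du:
underlying: zuzu-v-es-uz
1. o -> e, u -> i / F C0 _: fires at position(s) 8: zuzuvesiz
2. f -> v, k -> g, p -> b, s -> z / _ Z: no change
3. o -> e, u -> i / F C0 _: no change
surface: zuzuvesiz

cell NUM=lu, TOR=zo, MOD=so:
underlying: zuzu-na-es-do
1. o -> e, u -> i / F C0 _: fires at position(s) 10: zuzunaesde
2. f -> v, k -> g, p -> b, s -> z / _ Z: fires at position(s) 8: zuzunaezde
3. o -> e, u -> i / F C0 _: no change
surface: zuzunaezde


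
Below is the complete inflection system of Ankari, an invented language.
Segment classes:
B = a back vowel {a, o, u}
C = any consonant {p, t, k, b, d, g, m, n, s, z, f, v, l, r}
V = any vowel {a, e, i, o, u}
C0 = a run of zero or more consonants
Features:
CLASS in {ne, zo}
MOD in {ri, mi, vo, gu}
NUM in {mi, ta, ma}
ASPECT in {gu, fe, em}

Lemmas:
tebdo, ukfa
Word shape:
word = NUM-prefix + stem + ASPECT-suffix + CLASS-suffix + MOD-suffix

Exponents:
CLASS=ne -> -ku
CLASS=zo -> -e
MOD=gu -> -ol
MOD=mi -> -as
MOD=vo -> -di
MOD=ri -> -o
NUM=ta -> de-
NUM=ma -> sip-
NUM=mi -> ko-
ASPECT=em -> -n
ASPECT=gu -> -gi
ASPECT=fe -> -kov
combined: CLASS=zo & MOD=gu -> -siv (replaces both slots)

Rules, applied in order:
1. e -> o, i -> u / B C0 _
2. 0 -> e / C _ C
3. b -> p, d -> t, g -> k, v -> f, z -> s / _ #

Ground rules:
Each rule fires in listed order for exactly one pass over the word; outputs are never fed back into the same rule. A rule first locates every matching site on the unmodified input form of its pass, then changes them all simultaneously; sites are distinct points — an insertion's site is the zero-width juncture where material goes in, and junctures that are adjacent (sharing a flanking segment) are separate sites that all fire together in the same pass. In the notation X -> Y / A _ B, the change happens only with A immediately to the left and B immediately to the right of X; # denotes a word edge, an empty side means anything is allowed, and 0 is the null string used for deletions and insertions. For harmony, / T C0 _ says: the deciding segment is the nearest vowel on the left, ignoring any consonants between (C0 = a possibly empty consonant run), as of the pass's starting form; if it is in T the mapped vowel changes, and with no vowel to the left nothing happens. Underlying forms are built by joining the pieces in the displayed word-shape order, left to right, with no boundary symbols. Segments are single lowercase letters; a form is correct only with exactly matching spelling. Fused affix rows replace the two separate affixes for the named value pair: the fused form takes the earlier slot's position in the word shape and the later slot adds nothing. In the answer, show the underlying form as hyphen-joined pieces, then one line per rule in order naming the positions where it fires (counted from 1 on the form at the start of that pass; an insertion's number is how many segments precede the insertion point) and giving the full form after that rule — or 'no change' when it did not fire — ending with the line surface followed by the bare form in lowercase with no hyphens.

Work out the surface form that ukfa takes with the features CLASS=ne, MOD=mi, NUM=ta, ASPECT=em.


underlying: de-ukfa-n-ku-as
1. e -> o, i -> u / B C0 _: no change
2. 0 -> e / C _ C: inserts after position(s) 4, 7: deukefanekuas
3. b -> p, d -> t, g -> k, v -> f, z -> s / _ #: no change
surface: deukefanekuas


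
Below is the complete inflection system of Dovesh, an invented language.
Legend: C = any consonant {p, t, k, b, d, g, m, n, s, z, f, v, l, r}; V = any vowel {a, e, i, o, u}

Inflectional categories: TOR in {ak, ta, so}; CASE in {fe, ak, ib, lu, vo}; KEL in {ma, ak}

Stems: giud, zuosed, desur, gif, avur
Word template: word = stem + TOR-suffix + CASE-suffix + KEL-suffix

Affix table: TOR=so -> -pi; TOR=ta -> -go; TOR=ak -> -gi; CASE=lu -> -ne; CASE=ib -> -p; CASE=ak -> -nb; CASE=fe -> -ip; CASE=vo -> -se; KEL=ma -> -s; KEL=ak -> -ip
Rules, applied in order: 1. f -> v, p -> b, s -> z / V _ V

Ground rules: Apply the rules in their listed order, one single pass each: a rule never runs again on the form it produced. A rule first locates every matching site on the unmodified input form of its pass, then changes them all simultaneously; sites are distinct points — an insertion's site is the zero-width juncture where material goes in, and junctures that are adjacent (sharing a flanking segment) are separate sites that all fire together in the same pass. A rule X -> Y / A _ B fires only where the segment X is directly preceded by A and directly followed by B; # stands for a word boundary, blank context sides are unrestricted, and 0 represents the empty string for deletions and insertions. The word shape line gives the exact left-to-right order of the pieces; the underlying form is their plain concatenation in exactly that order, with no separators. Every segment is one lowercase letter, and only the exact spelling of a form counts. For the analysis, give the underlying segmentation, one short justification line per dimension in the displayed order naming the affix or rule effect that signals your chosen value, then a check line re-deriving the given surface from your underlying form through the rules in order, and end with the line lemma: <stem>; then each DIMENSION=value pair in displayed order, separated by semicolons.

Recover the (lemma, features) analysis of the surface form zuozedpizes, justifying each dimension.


underlying: zuosed-pi-se-s
TOR=so - signalled by the affix -pi
CASE=vo - signalled by the affix -se
KEL=ma - signalled by the affix -s
check: zuosedpises -> zuozedpizes
lemma: zuosed; TOR=so; CASE=vo; KEL=ma


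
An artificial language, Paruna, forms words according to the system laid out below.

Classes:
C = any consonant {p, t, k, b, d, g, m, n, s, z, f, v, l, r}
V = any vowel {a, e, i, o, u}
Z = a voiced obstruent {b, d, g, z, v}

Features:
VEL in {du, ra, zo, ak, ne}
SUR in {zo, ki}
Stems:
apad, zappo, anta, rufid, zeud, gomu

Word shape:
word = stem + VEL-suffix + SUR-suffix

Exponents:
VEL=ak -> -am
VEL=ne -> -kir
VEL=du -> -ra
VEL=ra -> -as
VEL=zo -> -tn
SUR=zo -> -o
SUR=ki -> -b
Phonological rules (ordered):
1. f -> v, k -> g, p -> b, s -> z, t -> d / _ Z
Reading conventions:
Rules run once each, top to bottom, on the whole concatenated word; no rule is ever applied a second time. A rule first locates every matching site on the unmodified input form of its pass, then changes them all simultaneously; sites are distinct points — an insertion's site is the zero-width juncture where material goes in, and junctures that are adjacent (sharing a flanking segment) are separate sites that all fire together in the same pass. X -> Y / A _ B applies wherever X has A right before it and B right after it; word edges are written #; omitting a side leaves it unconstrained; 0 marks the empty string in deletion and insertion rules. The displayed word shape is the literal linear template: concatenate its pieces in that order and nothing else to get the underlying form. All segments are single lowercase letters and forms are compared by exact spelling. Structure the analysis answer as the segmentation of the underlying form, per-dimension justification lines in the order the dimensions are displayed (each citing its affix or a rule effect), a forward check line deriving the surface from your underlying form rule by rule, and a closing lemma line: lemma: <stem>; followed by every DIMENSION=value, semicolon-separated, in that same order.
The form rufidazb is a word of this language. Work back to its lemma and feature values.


underlying: rufid-as-b
VEL=ra - signalled by the affix -as
SUR=ki - signalled by the affix -b
check: rufidasb -> rufidazb
lemma: rufid; VEL=ra; SUR=ki


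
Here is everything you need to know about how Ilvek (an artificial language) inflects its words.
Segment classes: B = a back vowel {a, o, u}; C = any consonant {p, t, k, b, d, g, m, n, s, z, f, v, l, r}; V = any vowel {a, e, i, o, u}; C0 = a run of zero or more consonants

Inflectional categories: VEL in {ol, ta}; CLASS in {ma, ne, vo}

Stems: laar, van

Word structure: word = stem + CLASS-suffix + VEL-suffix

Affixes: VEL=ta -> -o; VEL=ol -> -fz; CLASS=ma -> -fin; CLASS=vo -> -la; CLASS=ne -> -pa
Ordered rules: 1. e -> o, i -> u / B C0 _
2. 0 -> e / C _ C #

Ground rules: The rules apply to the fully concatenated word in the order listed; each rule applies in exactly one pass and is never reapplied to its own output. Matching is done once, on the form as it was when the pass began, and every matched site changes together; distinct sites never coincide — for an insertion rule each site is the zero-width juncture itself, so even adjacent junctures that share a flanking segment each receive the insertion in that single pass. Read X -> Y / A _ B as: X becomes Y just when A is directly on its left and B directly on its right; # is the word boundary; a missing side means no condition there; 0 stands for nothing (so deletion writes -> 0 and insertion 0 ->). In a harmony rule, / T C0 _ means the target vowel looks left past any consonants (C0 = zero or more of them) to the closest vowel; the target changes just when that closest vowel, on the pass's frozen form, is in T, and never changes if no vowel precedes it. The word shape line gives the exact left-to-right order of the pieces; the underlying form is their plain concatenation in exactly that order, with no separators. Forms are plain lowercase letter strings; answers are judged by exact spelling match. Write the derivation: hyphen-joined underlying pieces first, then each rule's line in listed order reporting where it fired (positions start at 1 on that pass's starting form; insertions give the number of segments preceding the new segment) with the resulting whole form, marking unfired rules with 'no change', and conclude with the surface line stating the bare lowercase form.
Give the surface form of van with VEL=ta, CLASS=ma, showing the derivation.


underlying: van-fin-o
1. e -> o, i -> u / B C0 _: fires at position(s) 5: vanfuno
2. 0 -> e / C _ C #: no change
surface: vanfuno


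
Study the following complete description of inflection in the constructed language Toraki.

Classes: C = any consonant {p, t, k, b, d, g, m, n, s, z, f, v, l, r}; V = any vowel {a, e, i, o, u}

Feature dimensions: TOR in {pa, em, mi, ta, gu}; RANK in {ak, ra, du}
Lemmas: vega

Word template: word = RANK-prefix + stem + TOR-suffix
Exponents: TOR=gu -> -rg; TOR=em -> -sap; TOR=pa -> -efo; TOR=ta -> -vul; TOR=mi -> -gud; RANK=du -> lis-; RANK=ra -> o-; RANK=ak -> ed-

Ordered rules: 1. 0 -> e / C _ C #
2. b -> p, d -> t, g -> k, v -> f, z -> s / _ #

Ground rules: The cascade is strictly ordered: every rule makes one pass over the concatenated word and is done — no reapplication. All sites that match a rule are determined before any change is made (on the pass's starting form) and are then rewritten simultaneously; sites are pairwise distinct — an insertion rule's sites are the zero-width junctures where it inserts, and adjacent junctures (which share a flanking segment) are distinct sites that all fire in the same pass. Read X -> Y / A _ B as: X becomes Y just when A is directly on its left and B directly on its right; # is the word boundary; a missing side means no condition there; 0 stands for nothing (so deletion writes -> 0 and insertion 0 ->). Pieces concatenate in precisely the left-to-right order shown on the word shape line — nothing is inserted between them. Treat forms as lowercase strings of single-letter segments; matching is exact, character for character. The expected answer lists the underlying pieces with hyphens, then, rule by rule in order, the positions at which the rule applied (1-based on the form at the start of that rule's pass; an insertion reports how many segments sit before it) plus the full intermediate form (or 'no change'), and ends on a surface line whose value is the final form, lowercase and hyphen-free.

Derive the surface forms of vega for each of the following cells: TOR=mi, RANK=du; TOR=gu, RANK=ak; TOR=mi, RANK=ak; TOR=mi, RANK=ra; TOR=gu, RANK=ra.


cell TOR=mi, RANK=du:
underlying: lis-vega-gud
1. 0 -> e / C _ C #: no change
2. b -> p, d -> t, g -> k, v -> f, z -> s / _ #: fires at position(s) 10: lisvegagut
surface: lisvegagut

cell TOR=gu, RANK=ak:
underlying: ed-vega-rg
1. 0 -> e / C _ C #: inserts after position(s) 7: edvegareg
2. b -> p, d -> t, g -> k, v -> f, z -> s / _ #: fires at position(s) 9: edvegarek
surface: edvegarek

cell TOR=mi, RANK=ak:
underlying: ed-vega-gud
1. 0 -> e / C _ C #: no change
2. b -> p, d -> t, g -> k, v -> f, z -> s / _ #: fires at position(s) 9: edvegagut
surface: edvegagut

cell TOR=mi, RANK=ra:
underlying: o-vega-gud
1. 0 -> e / C _ C #: no change
2. b -> p, d -> t, g -> k, v -> f, z -> s / _ #: fires at position(s) 8: ovegagut
surface: ovegagut

cell TOR=gu, RANK=ra:
underlying: o-vega-rg
1. 0 -> e / C _ C #: inserts after position(s) 6: ovegareg
2. b -> p, d -> t, g -> k, v -> f, z -> s / _ #: fires at position(s) 8: ovegarek
surface: ovegarek


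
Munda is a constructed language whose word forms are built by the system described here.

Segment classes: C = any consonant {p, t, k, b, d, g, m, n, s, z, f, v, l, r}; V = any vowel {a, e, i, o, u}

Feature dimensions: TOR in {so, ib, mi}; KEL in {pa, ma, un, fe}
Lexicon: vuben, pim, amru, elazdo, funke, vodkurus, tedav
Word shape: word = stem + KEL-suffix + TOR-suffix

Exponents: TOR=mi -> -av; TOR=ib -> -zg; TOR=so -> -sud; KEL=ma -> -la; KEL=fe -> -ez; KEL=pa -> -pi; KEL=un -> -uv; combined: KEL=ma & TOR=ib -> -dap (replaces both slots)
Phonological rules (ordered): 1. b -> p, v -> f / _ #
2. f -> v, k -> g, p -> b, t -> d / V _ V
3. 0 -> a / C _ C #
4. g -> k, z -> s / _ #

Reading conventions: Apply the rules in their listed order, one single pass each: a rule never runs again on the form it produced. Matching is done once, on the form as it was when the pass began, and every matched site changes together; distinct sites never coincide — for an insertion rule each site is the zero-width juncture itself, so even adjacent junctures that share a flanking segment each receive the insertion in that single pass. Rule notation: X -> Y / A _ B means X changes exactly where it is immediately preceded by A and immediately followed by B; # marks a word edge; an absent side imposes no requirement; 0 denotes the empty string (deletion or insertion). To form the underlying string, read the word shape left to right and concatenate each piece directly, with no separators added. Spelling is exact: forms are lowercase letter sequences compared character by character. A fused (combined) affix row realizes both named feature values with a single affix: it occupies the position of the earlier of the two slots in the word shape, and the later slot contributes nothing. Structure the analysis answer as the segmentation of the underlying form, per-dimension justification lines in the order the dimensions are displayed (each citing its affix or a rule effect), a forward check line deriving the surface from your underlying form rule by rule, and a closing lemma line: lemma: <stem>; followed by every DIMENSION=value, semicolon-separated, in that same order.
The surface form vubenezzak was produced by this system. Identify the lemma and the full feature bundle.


underlying: vuben-ez-zg
TOR=ib - signalled by the affix -zg
KEL=fe - signalled by the affix -ez
check: vubenezzg -> vubenezzg -> vubenezzg -> vubenezzag -> vubenezzak
lemma: vuben; TOR=ib; KEL=fe


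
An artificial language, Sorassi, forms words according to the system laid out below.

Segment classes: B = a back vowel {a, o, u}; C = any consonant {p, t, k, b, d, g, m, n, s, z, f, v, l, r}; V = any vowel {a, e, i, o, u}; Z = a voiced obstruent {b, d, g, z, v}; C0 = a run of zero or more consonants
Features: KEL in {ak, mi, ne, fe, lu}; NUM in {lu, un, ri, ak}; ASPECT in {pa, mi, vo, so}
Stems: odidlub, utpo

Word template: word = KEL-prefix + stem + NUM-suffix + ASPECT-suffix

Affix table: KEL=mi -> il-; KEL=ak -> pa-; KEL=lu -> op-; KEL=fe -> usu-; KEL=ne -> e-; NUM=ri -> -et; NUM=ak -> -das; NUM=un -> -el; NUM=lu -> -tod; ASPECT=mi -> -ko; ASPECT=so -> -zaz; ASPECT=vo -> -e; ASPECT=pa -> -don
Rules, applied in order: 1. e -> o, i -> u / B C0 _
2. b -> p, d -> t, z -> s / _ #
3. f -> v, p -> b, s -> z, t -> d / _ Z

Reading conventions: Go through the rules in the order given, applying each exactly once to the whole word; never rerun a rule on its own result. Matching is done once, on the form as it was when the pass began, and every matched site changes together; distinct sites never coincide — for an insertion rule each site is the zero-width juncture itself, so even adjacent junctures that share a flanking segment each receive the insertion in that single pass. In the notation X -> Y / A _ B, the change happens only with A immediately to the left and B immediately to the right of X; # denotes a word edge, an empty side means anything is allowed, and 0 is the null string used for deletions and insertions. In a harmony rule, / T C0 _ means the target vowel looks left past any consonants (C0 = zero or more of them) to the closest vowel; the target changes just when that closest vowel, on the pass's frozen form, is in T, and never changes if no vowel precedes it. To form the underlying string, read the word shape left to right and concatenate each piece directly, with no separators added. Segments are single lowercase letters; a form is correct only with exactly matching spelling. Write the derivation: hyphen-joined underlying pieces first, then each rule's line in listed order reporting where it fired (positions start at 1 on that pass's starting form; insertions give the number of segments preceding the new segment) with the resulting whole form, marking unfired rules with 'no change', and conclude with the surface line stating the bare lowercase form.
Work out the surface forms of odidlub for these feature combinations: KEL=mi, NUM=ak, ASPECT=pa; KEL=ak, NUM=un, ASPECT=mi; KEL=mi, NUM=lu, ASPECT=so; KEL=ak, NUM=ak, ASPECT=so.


cell KEL=mi, NUM=ak, ASPECT=pa:
underlying: il-odidlub-das-don
1. e -> o, i -> u / B C0 _: fires at position(s) 5: ilodudlubdasdon
2. b -> p, d -> t, z -> s / _ #: no change
3. f -> v, p -> b, s -> z, t -> d / _ Z: fires at position(s) 12: ilodudlubdazdon
surface: ilodudlubdazdon

cell KEL=ak, NUM=un, ASPECT=mi:
underlying: pa-odidlub-el-ko
1. e -> o, i -> u / B C0 _: fires at position(s) 5, 10: paodudlubolko
2. b -> p, d -> t, z -> s / _ #: no change
3. f -> v, p -> b, s -> z, t -> d / _ Z: no change
surface: paodudlubolko

cell KEL=mi, NUM=lu, ASPECT=so:
underlying: il-odidlub-tod-zaz
1. e -> o, i -> u / B C0 _: fires at position(s) 5: ilodudlubtodzaz
2. b -> p, d -> t, z -> s / _ #: fires at position(s) 15: ilodudlubtodzas
3. f -> v, p -> b, s -> z, t -> d / _ Z: no change
surface: ilodudlubtodzas

cell KEL=ak, NUM=ak, ASPECT=so:
underlying: pa-odidlub-das-zaz
1. e -> o, i -> u / B C0 _: fires at position(s) 5: paodudlubdaszaz
2. b -> p, d -> t, z -> s / _ #: fires at position(s) 15: paodudlubdaszas
3. f -> v, p -> b, s -> z, t -> d / _ Z: fires at position(s) 12: paodudlubdazzas
surface: paodudlubdazzas
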